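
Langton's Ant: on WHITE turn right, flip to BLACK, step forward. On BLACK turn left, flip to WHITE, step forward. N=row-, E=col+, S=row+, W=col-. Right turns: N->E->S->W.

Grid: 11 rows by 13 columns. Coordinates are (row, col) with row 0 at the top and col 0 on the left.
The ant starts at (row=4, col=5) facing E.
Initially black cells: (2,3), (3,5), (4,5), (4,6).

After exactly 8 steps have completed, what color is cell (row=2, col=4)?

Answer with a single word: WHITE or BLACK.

Step 1: on BLACK (4,5): turn L to N, flip to white, move to (3,5). |black|=3
Step 2: on BLACK (3,5): turn L to W, flip to white, move to (3,4). |black|=2
Step 3: on WHITE (3,4): turn R to N, flip to black, move to (2,4). |black|=3
Step 4: on WHITE (2,4): turn R to E, flip to black, move to (2,5). |black|=4
Step 5: on WHITE (2,5): turn R to S, flip to black, move to (3,5). |black|=5
Step 6: on WHITE (3,5): turn R to W, flip to black, move to (3,4). |black|=6
Step 7: on BLACK (3,4): turn L to S, flip to white, move to (4,4). |black|=5
Step 8: on WHITE (4,4): turn R to W, flip to black, move to (4,3). |black|=6

Answer: BLACK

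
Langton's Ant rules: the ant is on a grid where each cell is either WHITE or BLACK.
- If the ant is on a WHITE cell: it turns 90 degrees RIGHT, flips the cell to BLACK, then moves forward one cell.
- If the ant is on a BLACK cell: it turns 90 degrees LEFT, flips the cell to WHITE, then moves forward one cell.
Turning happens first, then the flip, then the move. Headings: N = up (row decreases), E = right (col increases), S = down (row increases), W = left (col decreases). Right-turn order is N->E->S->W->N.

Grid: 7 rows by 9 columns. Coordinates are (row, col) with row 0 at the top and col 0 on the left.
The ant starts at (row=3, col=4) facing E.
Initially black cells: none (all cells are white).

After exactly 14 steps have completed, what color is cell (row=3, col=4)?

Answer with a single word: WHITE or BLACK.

Answer: BLACK

Derivation:
Step 1: on WHITE (3,4): turn R to S, flip to black, move to (4,4). |black|=1
Step 2: on WHITE (4,4): turn R to W, flip to black, move to (4,3). |black|=2
Step 3: on WHITE (4,3): turn R to N, flip to black, move to (3,3). |black|=3
Step 4: on WHITE (3,3): turn R to E, flip to black, move to (3,4). |black|=4
Step 5: on BLACK (3,4): turn L to N, flip to white, move to (2,4). |black|=3
Step 6: on WHITE (2,4): turn R to E, flip to black, move to (2,5). |black|=4
Step 7: on WHITE (2,5): turn R to S, flip to black, move to (3,5). |black|=5
Step 8: on WHITE (3,5): turn R to W, flip to black, move to (3,4). |black|=6
Step 9: on WHITE (3,4): turn R to N, flip to black, move to (2,4). |black|=7
Step 10: on BLACK (2,4): turn L to W, flip to white, move to (2,3). |black|=6
Step 11: on WHITE (2,3): turn R to N, flip to black, move to (1,3). |black|=7
Step 12: on WHITE (1,3): turn R to E, flip to black, move to (1,4). |black|=8
Step 13: on WHITE (1,4): turn R to S, flip to black, move to (2,4). |black|=9
Step 14: on WHITE (2,4): turn R to W, flip to black, move to (2,3). |black|=10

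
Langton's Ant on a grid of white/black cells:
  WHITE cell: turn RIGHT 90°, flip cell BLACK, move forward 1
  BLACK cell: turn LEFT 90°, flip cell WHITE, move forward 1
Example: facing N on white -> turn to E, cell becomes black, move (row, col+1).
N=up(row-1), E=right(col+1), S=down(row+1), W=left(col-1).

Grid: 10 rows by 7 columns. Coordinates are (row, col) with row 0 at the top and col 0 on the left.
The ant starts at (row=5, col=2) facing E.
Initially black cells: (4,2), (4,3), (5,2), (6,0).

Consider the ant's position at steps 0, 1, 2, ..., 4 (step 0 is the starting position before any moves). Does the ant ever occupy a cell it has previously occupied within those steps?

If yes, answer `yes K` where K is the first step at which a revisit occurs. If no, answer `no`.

Step 1: on BLACK (5,2): turn L to N, flip to white, move to (4,2). |black|=3 — new cell
Step 2: on BLACK (4,2): turn L to W, flip to white, move to (4,1). |black|=2 — new cell
Step 3: on WHITE (4,1): turn R to N, flip to black, move to (3,1). |black|=3 — new cell
Step 4: on WHITE (3,1): turn R to E, flip to black, move to (3,2). |black|=4 — new cell
No revisit within 4 steps.

Answer: no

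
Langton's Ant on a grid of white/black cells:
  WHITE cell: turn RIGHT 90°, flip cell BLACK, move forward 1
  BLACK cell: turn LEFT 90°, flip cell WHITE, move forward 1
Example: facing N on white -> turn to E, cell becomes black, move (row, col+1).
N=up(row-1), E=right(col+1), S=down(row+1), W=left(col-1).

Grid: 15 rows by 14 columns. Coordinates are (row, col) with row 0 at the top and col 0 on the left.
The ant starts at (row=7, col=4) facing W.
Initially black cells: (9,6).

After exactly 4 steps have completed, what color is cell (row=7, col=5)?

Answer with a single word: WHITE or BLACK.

Answer: BLACK

Derivation:
Step 1: on WHITE (7,4): turn R to N, flip to black, move to (6,4). |black|=2
Step 2: on WHITE (6,4): turn R to E, flip to black, move to (6,5). |black|=3
Step 3: on WHITE (6,5): turn R to S, flip to black, move to (7,5). |black|=4
Step 4: on WHITE (7,5): turn R to W, flip to black, move to (7,4). |black|=5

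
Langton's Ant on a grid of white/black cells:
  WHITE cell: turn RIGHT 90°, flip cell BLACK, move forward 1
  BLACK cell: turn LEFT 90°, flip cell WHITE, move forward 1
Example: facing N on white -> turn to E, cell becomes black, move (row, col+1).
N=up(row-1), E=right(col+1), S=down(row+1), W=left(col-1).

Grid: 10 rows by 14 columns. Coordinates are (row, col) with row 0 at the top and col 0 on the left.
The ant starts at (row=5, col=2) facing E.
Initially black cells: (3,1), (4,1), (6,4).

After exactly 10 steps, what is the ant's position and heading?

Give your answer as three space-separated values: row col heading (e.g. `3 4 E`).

Step 1: on WHITE (5,2): turn R to S, flip to black, move to (6,2). |black|=4
Step 2: on WHITE (6,2): turn R to W, flip to black, move to (6,1). |black|=5
Step 3: on WHITE (6,1): turn R to N, flip to black, move to (5,1). |black|=6
Step 4: on WHITE (5,1): turn R to E, flip to black, move to (5,2). |black|=7
Step 5: on BLACK (5,2): turn L to N, flip to white, move to (4,2). |black|=6
Step 6: on WHITE (4,2): turn R to E, flip to black, move to (4,3). |black|=7
Step 7: on WHITE (4,3): turn R to S, flip to black, move to (5,3). |black|=8
Step 8: on WHITE (5,3): turn R to W, flip to black, move to (5,2). |black|=9
Step 9: on WHITE (5,2): turn R to N, flip to black, move to (4,2). |black|=10
Step 10: on BLACK (4,2): turn L to W, flip to white, move to (4,1). |black|=9

Answer: 4 1 W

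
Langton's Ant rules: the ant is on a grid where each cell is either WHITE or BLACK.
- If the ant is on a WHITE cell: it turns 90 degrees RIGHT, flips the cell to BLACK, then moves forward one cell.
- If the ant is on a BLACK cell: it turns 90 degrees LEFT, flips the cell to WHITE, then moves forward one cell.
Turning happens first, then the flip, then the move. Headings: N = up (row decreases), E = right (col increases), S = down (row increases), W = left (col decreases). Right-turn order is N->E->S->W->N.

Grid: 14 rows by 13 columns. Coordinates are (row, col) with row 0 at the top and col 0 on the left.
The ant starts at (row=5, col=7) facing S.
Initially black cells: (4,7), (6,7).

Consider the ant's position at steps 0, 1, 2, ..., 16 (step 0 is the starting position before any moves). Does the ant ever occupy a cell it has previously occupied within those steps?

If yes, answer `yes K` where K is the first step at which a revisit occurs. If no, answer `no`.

Answer: yes 7

Derivation:
Step 1: on WHITE (5,7): turn R to W, flip to black, move to (5,6). |black|=3 — new cell
Step 2: on WHITE (5,6): turn R to N, flip to black, move to (4,6). |black|=4 — new cell
Step 3: on WHITE (4,6): turn R to E, flip to black, move to (4,7). |black|=5 — new cell
Step 4: on BLACK (4,7): turn L to N, flip to white, move to (3,7). |black|=4 — new cell
Step 5: on WHITE (3,7): turn R to E, flip to black, move to (3,8). |black|=5 — new cell
Step 6: on WHITE (3,8): turn R to S, flip to black, move to (4,8). |black|=6 — new cell
Step 7: on WHITE (4,8): turn R to W, flip to black, move to (4,7). |black|=7 — REVISIT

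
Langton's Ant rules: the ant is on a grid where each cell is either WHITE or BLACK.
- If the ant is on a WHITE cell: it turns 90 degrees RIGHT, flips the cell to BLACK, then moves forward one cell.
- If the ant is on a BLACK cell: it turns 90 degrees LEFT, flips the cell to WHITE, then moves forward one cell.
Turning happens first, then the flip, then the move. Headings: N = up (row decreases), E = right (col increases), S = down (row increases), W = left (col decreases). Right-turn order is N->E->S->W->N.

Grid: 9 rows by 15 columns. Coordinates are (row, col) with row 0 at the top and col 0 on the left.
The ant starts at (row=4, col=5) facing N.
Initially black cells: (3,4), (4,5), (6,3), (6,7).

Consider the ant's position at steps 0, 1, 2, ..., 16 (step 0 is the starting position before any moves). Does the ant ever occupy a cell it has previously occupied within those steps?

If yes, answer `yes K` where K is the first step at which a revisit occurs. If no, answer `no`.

Answer: yes 6

Derivation:
Step 1: on BLACK (4,5): turn L to W, flip to white, move to (4,4). |black|=3 — new cell
Step 2: on WHITE (4,4): turn R to N, flip to black, move to (3,4). |black|=4 — new cell
Step 3: on BLACK (3,4): turn L to W, flip to white, move to (3,3). |black|=3 — new cell
Step 4: on WHITE (3,3): turn R to N, flip to black, move to (2,3). |black|=4 — new cell
Step 5: on WHITE (2,3): turn R to E, flip to black, move to (2,4). |black|=5 — new cell
Step 6: on WHITE (2,4): turn R to S, flip to black, move to (3,4). |black|=6 — REVISIT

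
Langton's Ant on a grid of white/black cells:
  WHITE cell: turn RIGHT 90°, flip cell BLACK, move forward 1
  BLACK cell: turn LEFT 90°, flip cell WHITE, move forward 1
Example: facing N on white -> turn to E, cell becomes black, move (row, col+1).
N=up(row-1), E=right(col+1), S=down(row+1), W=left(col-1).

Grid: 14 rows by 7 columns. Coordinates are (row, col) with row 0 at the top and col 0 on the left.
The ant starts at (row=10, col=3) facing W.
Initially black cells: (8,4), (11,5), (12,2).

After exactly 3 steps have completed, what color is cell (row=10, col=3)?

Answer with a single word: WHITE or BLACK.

Answer: BLACK

Derivation:
Step 1: on WHITE (10,3): turn R to N, flip to black, move to (9,3). |black|=4
Step 2: on WHITE (9,3): turn R to E, flip to black, move to (9,4). |black|=5
Step 3: on WHITE (9,4): turn R to S, flip to black, move to (10,4). |black|=6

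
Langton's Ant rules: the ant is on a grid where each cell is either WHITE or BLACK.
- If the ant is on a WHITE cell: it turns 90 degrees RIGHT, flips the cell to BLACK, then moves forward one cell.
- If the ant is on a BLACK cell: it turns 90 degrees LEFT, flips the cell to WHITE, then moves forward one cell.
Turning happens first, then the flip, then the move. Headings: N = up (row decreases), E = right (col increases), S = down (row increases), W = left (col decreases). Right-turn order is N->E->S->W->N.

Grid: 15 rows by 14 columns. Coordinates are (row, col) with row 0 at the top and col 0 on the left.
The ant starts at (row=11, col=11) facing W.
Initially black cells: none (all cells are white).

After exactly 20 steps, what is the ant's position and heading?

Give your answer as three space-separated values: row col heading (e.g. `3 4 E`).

Step 1: on WHITE (11,11): turn R to N, flip to black, move to (10,11). |black|=1
Step 2: on WHITE (10,11): turn R to E, flip to black, move to (10,12). |black|=2
Step 3: on WHITE (10,12): turn R to S, flip to black, move to (11,12). |black|=3
Step 4: on WHITE (11,12): turn R to W, flip to black, move to (11,11). |black|=4
Step 5: on BLACK (11,11): turn L to S, flip to white, move to (12,11). |black|=3
Step 6: on WHITE (12,11): turn R to W, flip to black, move to (12,10). |black|=4
Step 7: on WHITE (12,10): turn R to N, flip to black, move to (11,10). |black|=5
Step 8: on WHITE (11,10): turn R to E, flip to black, move to (11,11). |black|=6
Step 9: on WHITE (11,11): turn R to S, flip to black, move to (12,11). |black|=7
Step 10: on BLACK (12,11): turn L to E, flip to white, move to (12,12). |black|=6
Step 11: on WHITE (12,12): turn R to S, flip to black, move to (13,12). |black|=7
Step 12: on WHITE (13,12): turn R to W, flip to black, move to (13,11). |black|=8
Step 13: on WHITE (13,11): turn R to N, flip to black, move to (12,11). |black|=9
Step 14: on WHITE (12,11): turn R to E, flip to black, move to (12,12). |black|=10
Step 15: on BLACK (12,12): turn L to N, flip to white, move to (11,12). |black|=9
Step 16: on BLACK (11,12): turn L to W, flip to white, move to (11,11). |black|=8
Step 17: on BLACK (11,11): turn L to S, flip to white, move to (12,11). |black|=7
Step 18: on BLACK (12,11): turn L to E, flip to white, move to (12,12). |black|=6
Step 19: on WHITE (12,12): turn R to S, flip to black, move to (13,12). |black|=7
Step 20: on BLACK (13,12): turn L to E, flip to white, move to (13,13). |black|=6

Answer: 13 13 E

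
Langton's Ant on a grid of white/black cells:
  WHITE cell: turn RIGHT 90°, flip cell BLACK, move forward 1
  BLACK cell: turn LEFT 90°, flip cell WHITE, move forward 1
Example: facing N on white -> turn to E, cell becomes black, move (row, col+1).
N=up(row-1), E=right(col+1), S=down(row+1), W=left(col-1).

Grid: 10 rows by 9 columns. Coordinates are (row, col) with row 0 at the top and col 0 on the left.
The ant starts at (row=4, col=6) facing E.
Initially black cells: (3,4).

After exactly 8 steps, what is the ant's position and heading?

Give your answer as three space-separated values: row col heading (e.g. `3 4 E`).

Step 1: on WHITE (4,6): turn R to S, flip to black, move to (5,6). |black|=2
Step 2: on WHITE (5,6): turn R to W, flip to black, move to (5,5). |black|=3
Step 3: on WHITE (5,5): turn R to N, flip to black, move to (4,5). |black|=4
Step 4: on WHITE (4,5): turn R to E, flip to black, move to (4,6). |black|=5
Step 5: on BLACK (4,6): turn L to N, flip to white, move to (3,6). |black|=4
Step 6: on WHITE (3,6): turn R to E, flip to black, move to (3,7). |black|=5
Step 7: on WHITE (3,7): turn R to S, flip to black, move to (4,7). |black|=6
Step 8: on WHITE (4,7): turn R to W, flip to black, move to (4,6). |black|=7

Answer: 4 6 W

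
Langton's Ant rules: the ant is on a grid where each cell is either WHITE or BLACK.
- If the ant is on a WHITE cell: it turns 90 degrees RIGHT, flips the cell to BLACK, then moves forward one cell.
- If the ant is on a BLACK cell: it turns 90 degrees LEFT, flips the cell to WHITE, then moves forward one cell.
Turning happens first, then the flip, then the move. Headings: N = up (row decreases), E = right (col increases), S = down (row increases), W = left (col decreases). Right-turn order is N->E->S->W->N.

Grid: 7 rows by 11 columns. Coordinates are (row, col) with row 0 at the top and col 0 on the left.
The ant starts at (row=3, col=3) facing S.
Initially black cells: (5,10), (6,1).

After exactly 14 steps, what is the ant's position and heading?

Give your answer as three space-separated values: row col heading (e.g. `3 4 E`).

Answer: 2 4 N

Derivation:
Step 1: on WHITE (3,3): turn R to W, flip to black, move to (3,2). |black|=3
Step 2: on WHITE (3,2): turn R to N, flip to black, move to (2,2). |black|=4
Step 3: on WHITE (2,2): turn R to E, flip to black, move to (2,3). |black|=5
Step 4: on WHITE (2,3): turn R to S, flip to black, move to (3,3). |black|=6
Step 5: on BLACK (3,3): turn L to E, flip to white, move to (3,4). |black|=5
Step 6: on WHITE (3,4): turn R to S, flip to black, move to (4,4). |black|=6
Step 7: on WHITE (4,4): turn R to W, flip to black, move to (4,3). |black|=7
Step 8: on WHITE (4,3): turn R to N, flip to black, move to (3,3). |black|=8
Step 9: on WHITE (3,3): turn R to E, flip to black, move to (3,4). |black|=9
Step 10: on BLACK (3,4): turn L to N, flip to white, move to (2,4). |black|=8
Step 11: on WHITE (2,4): turn R to E, flip to black, move to (2,5). |black|=9
Step 12: on WHITE (2,5): turn R to S, flip to black, move to (3,5). |black|=10
Step 13: on WHITE (3,5): turn R to W, flip to black, move to (3,4). |black|=11
Step 14: on WHITE (3,4): turn R to N, flip to black, move to (2,4). |black|=12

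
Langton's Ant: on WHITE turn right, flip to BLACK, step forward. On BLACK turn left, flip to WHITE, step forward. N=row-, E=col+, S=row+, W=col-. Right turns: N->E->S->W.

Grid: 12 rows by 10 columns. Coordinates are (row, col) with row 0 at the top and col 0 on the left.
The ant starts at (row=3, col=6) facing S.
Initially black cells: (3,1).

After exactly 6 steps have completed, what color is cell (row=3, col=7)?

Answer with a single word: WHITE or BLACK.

Answer: BLACK

Derivation:
Step 1: on WHITE (3,6): turn R to W, flip to black, move to (3,5). |black|=2
Step 2: on WHITE (3,5): turn R to N, flip to black, move to (2,5). |black|=3
Step 3: on WHITE (2,5): turn R to E, flip to black, move to (2,6). |black|=4
Step 4: on WHITE (2,6): turn R to S, flip to black, move to (3,6). |black|=5
Step 5: on BLACK (3,6): turn L to E, flip to white, move to (3,7). |black|=4
Step 6: on WHITE (3,7): turn R to S, flip to black, move to (4,7). |black|=5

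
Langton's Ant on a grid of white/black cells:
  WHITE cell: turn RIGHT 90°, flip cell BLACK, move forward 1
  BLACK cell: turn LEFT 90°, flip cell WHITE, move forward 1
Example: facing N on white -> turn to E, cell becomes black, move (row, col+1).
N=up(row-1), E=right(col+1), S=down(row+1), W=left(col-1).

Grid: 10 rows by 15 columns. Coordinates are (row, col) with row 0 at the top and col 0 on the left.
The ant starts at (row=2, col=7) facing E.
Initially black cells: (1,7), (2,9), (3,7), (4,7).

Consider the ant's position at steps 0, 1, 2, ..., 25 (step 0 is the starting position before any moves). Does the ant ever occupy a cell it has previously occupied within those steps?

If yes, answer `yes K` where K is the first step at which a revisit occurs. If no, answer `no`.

Step 1: on WHITE (2,7): turn R to S, flip to black, move to (3,7). |black|=5 — new cell
Step 2: on BLACK (3,7): turn L to E, flip to white, move to (3,8). |black|=4 — new cell
Step 3: on WHITE (3,8): turn R to S, flip to black, move to (4,8). |black|=5 — new cell
Step 4: on WHITE (4,8): turn R to W, flip to black, move to (4,7). |black|=6 — new cell
Step 5: on BLACK (4,7): turn L to S, flip to white, move to (5,7). |black|=5 — new cell
Step 6: on WHITE (5,7): turn R to W, flip to black, move to (5,6). |black|=6 — new cell
Step 7: on WHITE (5,6): turn R to N, flip to black, move to (4,6). |black|=7 — new cell
Step 8: on WHITE (4,6): turn R to E, flip to black, move to (4,7). |black|=8 — REVISIT

Answer: yes 8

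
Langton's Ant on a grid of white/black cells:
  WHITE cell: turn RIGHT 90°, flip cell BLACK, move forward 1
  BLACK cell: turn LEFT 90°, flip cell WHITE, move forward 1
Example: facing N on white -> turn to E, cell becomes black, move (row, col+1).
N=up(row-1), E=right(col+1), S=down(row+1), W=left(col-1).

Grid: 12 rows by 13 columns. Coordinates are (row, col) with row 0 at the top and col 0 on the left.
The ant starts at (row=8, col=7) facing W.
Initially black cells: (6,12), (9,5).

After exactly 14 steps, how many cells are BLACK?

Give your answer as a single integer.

Step 1: on WHITE (8,7): turn R to N, flip to black, move to (7,7). |black|=3
Step 2: on WHITE (7,7): turn R to E, flip to black, move to (7,8). |black|=4
Step 3: on WHITE (7,8): turn R to S, flip to black, move to (8,8). |black|=5
Step 4: on WHITE (8,8): turn R to W, flip to black, move to (8,7). |black|=6
Step 5: on BLACK (8,7): turn L to S, flip to white, move to (9,7). |black|=5
Step 6: on WHITE (9,7): turn R to W, flip to black, move to (9,6). |black|=6
Step 7: on WHITE (9,6): turn R to N, flip to black, move to (8,6). |black|=7
Step 8: on WHITE (8,6): turn R to E, flip to black, move to (8,7). |black|=8
Step 9: on WHITE (8,7): turn R to S, flip to black, move to (9,7). |black|=9
Step 10: on BLACK (9,7): turn L to E, flip to white, move to (9,8). |black|=8
Step 11: on WHITE (9,8): turn R to S, flip to black, move to (10,8). |black|=9
Step 12: on WHITE (10,8): turn R to W, flip to black, move to (10,7). |black|=10
Step 13: on WHITE (10,7): turn R to N, flip to black, move to (9,7). |black|=11
Step 14: on WHITE (9,7): turn R to E, flip to black, move to (9,8). |black|=12

Answer: 12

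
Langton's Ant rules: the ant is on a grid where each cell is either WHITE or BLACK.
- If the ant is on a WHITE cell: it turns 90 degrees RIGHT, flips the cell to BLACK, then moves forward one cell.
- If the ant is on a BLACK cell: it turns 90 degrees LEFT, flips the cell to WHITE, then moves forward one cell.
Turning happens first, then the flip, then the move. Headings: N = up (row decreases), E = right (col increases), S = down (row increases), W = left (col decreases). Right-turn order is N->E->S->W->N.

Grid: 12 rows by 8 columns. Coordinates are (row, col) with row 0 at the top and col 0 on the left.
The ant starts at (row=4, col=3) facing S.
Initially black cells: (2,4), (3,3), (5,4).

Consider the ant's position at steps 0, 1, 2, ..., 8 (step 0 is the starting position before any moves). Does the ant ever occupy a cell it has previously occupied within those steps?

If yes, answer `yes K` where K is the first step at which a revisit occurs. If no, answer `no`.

Answer: no

Derivation:
Step 1: on WHITE (4,3): turn R to W, flip to black, move to (4,2). |black|=4 — new cell
Step 2: on WHITE (4,2): turn R to N, flip to black, move to (3,2). |black|=5 — new cell
Step 3: on WHITE (3,2): turn R to E, flip to black, move to (3,3). |black|=6 — new cell
Step 4: on BLACK (3,3): turn L to N, flip to white, move to (2,3). |black|=5 — new cell
Step 5: on WHITE (2,3): turn R to E, flip to black, move to (2,4). |black|=6 — new cell
Step 6: on BLACK (2,4): turn L to N, flip to white, move to (1,4). |black|=5 — new cell
Step 7: on WHITE (1,4): turn R to E, flip to black, move to (1,5). |black|=6 — new cell
Step 8: on WHITE (1,5): turn R to S, flip to black, move to (2,5). |black|=7 — new cell
No revisit within 8 steps.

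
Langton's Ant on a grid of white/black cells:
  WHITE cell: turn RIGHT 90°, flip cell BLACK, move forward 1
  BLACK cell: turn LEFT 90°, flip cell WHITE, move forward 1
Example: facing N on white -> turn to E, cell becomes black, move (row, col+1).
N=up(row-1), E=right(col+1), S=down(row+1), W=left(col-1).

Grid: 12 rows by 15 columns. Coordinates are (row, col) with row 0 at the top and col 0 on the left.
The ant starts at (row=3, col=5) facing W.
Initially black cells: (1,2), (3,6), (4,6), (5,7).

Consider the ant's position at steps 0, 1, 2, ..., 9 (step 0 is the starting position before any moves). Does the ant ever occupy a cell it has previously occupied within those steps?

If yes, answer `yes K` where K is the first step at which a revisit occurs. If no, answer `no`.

Answer: no

Derivation:
Step 1: on WHITE (3,5): turn R to N, flip to black, move to (2,5). |black|=5 — new cell
Step 2: on WHITE (2,5): turn R to E, flip to black, move to (2,6). |black|=6 — new cell
Step 3: on WHITE (2,6): turn R to S, flip to black, move to (3,6). |black|=7 — new cell
Step 4: on BLACK (3,6): turn L to E, flip to white, move to (3,7). |black|=6 — new cell
Step 5: on WHITE (3,7): turn R to S, flip to black, move to (4,7). |black|=7 — new cell
Step 6: on WHITE (4,7): turn R to W, flip to black, move to (4,6). |black|=8 — new cell
Step 7: on BLACK (4,6): turn L to S, flip to white, move to (5,6). |black|=7 — new cell
Step 8: on WHITE (5,6): turn R to W, flip to black, move to (5,5). |black|=8 — new cell
Step 9: on WHITE (5,5): turn R to N, flip to black, move to (4,5). |black|=9 — new cell
No revisit within 9 steps.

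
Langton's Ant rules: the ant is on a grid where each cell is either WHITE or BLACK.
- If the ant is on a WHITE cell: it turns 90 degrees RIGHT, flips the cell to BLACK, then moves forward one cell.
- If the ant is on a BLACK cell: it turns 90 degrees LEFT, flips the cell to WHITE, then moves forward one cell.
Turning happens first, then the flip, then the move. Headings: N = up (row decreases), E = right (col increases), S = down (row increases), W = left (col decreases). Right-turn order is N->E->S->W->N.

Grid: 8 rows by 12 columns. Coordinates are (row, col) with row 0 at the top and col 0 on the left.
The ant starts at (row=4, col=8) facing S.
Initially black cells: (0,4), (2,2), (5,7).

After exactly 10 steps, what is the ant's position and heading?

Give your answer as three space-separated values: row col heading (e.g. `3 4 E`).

Step 1: on WHITE (4,8): turn R to W, flip to black, move to (4,7). |black|=4
Step 2: on WHITE (4,7): turn R to N, flip to black, move to (3,7). |black|=5
Step 3: on WHITE (3,7): turn R to E, flip to black, move to (3,8). |black|=6
Step 4: on WHITE (3,8): turn R to S, flip to black, move to (4,8). |black|=7
Step 5: on BLACK (4,8): turn L to E, flip to white, move to (4,9). |black|=6
Step 6: on WHITE (4,9): turn R to S, flip to black, move to (5,9). |black|=7
Step 7: on WHITE (5,9): turn R to W, flip to black, move to (5,8). |black|=8
Step 8: on WHITE (5,8): turn R to N, flip to black, move to (4,8). |black|=9
Step 9: on WHITE (4,8): turn R to E, flip to black, move to (4,9). |black|=10
Step 10: on BLACK (4,9): turn L to N, flip to white, move to (3,9). |black|=9

Answer: 3 9 N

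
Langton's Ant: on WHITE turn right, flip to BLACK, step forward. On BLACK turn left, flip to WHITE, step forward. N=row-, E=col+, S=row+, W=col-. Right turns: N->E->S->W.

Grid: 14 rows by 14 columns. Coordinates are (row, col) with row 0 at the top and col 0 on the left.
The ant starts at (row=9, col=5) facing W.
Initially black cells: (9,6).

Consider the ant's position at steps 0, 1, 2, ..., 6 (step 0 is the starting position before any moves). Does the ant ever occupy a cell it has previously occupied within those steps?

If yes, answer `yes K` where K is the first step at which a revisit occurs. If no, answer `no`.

Step 1: on WHITE (9,5): turn R to N, flip to black, move to (8,5). |black|=2 — new cell
Step 2: on WHITE (8,5): turn R to E, flip to black, move to (8,6). |black|=3 — new cell
Step 3: on WHITE (8,6): turn R to S, flip to black, move to (9,6). |black|=4 — new cell
Step 4: on BLACK (9,6): turn L to E, flip to white, move to (9,7). |black|=3 — new cell
Step 5: on WHITE (9,7): turn R to S, flip to black, move to (10,7). |black|=4 — new cell
Step 6: on WHITE (10,7): turn R to W, flip to black, move to (10,6). |black|=5 — new cell
No revisit within 6 steps.

Answer: no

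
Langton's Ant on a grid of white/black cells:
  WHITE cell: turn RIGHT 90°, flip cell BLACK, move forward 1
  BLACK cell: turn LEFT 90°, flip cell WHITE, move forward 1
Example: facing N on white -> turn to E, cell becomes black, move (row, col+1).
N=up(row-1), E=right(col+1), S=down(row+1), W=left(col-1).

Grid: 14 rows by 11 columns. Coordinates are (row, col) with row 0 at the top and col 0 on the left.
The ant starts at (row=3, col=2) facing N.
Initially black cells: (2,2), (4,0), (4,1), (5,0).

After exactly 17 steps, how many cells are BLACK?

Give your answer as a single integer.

Step 1: on WHITE (3,2): turn R to E, flip to black, move to (3,3). |black|=5
Step 2: on WHITE (3,3): turn R to S, flip to black, move to (4,3). |black|=6
Step 3: on WHITE (4,3): turn R to W, flip to black, move to (4,2). |black|=7
Step 4: on WHITE (4,2): turn R to N, flip to black, move to (3,2). |black|=8
Step 5: on BLACK (3,2): turn L to W, flip to white, move to (3,1). |black|=7
Step 6: on WHITE (3,1): turn R to N, flip to black, move to (2,1). |black|=8
Step 7: on WHITE (2,1): turn R to E, flip to black, move to (2,2). |black|=9
Step 8: on BLACK (2,2): turn L to N, flip to white, move to (1,2). |black|=8
Step 9: on WHITE (1,2): turn R to E, flip to black, move to (1,3). |black|=9
Step 10: on WHITE (1,3): turn R to S, flip to black, move to (2,3). |black|=10
Step 11: on WHITE (2,3): turn R to W, flip to black, move to (2,2). |black|=11
Step 12: on WHITE (2,2): turn R to N, flip to black, move to (1,2). |black|=12
Step 13: on BLACK (1,2): turn L to W, flip to white, move to (1,1). |black|=11
Step 14: on WHITE (1,1): turn R to N, flip to black, move to (0,1). |black|=12
Step 15: on WHITE (0,1): turn R to E, flip to black, move to (0,2). |black|=13
Step 16: on WHITE (0,2): turn R to S, flip to black, move to (1,2). |black|=14
Step 17: on WHITE (1,2): turn R to W, flip to black, move to (1,1). |black|=15

Answer: 15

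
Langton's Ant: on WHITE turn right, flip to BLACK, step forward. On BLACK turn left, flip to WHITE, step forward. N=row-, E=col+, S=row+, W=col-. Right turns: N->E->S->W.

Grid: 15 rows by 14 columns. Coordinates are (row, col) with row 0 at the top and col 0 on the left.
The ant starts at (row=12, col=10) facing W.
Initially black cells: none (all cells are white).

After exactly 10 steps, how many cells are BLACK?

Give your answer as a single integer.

Step 1: on WHITE (12,10): turn R to N, flip to black, move to (11,10). |black|=1
Step 2: on WHITE (11,10): turn R to E, flip to black, move to (11,11). |black|=2
Step 3: on WHITE (11,11): turn R to S, flip to black, move to (12,11). |black|=3
Step 4: on WHITE (12,11): turn R to W, flip to black, move to (12,10). |black|=4
Step 5: on BLACK (12,10): turn L to S, flip to white, move to (13,10). |black|=3
Step 6: on WHITE (13,10): turn R to W, flip to black, move to (13,9). |black|=4
Step 7: on WHITE (13,9): turn R to N, flip to black, move to (12,9). |black|=5
Step 8: on WHITE (12,9): turn R to E, flip to black, move to (12,10). |black|=6
Step 9: on WHITE (12,10): turn R to S, flip to black, move to (13,10). |black|=7
Step 10: on BLACK (13,10): turn L to E, flip to white, move to (13,11). |black|=6

Answer: 6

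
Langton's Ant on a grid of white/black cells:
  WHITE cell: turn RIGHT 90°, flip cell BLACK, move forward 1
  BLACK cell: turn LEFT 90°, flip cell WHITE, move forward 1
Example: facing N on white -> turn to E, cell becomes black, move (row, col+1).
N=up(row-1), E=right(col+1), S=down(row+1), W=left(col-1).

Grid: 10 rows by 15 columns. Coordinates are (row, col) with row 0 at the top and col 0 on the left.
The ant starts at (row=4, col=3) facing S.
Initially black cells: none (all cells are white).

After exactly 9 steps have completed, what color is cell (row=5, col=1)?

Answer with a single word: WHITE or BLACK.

Step 1: on WHITE (4,3): turn R to W, flip to black, move to (4,2). |black|=1
Step 2: on WHITE (4,2): turn R to N, flip to black, move to (3,2). |black|=2
Step 3: on WHITE (3,2): turn R to E, flip to black, move to (3,3). |black|=3
Step 4: on WHITE (3,3): turn R to S, flip to black, move to (4,3). |black|=4
Step 5: on BLACK (4,3): turn L to E, flip to white, move to (4,4). |black|=3
Step 6: on WHITE (4,4): turn R to S, flip to black, move to (5,4). |black|=4
Step 7: on WHITE (5,4): turn R to W, flip to black, move to (5,3). |black|=5
Step 8: on WHITE (5,3): turn R to N, flip to black, move to (4,3). |black|=6
Step 9: on WHITE (4,3): turn R to E, flip to black, move to (4,4). |black|=7

Answer: WHITE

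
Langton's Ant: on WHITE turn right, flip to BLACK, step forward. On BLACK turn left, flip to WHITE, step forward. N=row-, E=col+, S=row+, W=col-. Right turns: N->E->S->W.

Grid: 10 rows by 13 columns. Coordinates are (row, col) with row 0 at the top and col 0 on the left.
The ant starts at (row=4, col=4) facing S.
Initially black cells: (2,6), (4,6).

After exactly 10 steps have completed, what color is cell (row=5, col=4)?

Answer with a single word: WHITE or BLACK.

Answer: BLACK

Derivation:
Step 1: on WHITE (4,4): turn R to W, flip to black, move to (4,3). |black|=3
Step 2: on WHITE (4,3): turn R to N, flip to black, move to (3,3). |black|=4
Step 3: on WHITE (3,3): turn R to E, flip to black, move to (3,4). |black|=5
Step 4: on WHITE (3,4): turn R to S, flip to black, move to (4,4). |black|=6
Step 5: on BLACK (4,4): turn L to E, flip to white, move to (4,5). |black|=5
Step 6: on WHITE (4,5): turn R to S, flip to black, move to (5,5). |black|=6
Step 7: on WHITE (5,5): turn R to W, flip to black, move to (5,4). |black|=7
Step 8: on WHITE (5,4): turn R to N, flip to black, move to (4,4). |black|=8
Step 9: on WHITE (4,4): turn R to E, flip to black, move to (4,5). |black|=9
Step 10: on BLACK (4,5): turn L to N, flip to white, move to (3,5). |black|=8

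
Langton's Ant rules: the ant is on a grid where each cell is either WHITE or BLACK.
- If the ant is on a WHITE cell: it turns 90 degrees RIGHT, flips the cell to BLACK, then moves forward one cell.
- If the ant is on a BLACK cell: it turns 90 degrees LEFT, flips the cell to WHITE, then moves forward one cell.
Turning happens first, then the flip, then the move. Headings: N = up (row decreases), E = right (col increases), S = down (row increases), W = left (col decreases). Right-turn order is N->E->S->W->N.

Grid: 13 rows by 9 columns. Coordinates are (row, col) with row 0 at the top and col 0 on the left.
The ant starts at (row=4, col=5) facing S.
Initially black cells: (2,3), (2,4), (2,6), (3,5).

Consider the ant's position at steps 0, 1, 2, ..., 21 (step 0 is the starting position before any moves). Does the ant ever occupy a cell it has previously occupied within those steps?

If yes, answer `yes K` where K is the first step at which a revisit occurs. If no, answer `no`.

Answer: yes 9

Derivation:
Step 1: on WHITE (4,5): turn R to W, flip to black, move to (4,4). |black|=5 — new cell
Step 2: on WHITE (4,4): turn R to N, flip to black, move to (3,4). |black|=6 — new cell
Step 3: on WHITE (3,4): turn R to E, flip to black, move to (3,5). |black|=7 — new cell
Step 4: on BLACK (3,5): turn L to N, flip to white, move to (2,5). |black|=6 — new cell
Step 5: on WHITE (2,5): turn R to E, flip to black, move to (2,6). |black|=7 — new cell
Step 6: on BLACK (2,6): turn L to N, flip to white, move to (1,6). |black|=6 — new cell
Step 7: on WHITE (1,6): turn R to E, flip to black, move to (1,7). |black|=7 — new cell
Step 8: on WHITE (1,7): turn R to S, flip to black, move to (2,7). |black|=8 — new cell
Step 9: on WHITE (2,7): turn R to W, flip to black, move to (2,6). |black|=9 — REVISIT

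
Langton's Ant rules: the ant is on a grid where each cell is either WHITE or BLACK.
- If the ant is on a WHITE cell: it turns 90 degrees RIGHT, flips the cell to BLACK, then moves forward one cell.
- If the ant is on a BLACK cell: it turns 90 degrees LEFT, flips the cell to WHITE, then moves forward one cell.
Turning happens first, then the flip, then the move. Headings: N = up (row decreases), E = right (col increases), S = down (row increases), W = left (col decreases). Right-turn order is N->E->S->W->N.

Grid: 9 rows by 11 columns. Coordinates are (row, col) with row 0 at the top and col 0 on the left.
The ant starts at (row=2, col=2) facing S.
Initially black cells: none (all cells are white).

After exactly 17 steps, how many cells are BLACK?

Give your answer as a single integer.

Step 1: on WHITE (2,2): turn R to W, flip to black, move to (2,1). |black|=1
Step 2: on WHITE (2,1): turn R to N, flip to black, move to (1,1). |black|=2
Step 3: on WHITE (1,1): turn R to E, flip to black, move to (1,2). |black|=3
Step 4: on WHITE (1,2): turn R to S, flip to black, move to (2,2). |black|=4
Step 5: on BLACK (2,2): turn L to E, flip to white, move to (2,3). |black|=3
Step 6: on WHITE (2,3): turn R to S, flip to black, move to (3,3). |black|=4
Step 7: on WHITE (3,3): turn R to W, flip to black, move to (3,2). |black|=5
Step 8: on WHITE (3,2): turn R to N, flip to black, move to (2,2). |black|=6
Step 9: on WHITE (2,2): turn R to E, flip to black, move to (2,3). |black|=7
Step 10: on BLACK (2,3): turn L to N, flip to white, move to (1,3). |black|=6
Step 11: on WHITE (1,3): turn R to E, flip to black, move to (1,4). |black|=7
Step 12: on WHITE (1,4): turn R to S, flip to black, move to (2,4). |black|=8
Step 13: on WHITE (2,4): turn R to W, flip to black, move to (2,3). |black|=9
Step 14: on WHITE (2,3): turn R to N, flip to black, move to (1,3). |black|=10
Step 15: on BLACK (1,3): turn L to W, flip to white, move to (1,2). |black|=9
Step 16: on BLACK (1,2): turn L to S, flip to white, move to (2,2). |black|=8
Step 17: on BLACK (2,2): turn L to E, flip to white, move to (2,3). |black|=7

Answer: 7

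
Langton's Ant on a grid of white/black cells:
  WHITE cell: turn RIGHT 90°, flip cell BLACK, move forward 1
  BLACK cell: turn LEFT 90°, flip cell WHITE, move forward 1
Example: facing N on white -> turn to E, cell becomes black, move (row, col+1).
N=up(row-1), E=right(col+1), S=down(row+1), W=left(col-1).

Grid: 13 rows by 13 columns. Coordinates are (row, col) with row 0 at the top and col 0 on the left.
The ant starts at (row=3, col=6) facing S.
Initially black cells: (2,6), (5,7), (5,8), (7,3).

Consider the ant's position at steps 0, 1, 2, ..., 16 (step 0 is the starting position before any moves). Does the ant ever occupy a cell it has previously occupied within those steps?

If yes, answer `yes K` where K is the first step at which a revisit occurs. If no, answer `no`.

Answer: yes 7

Derivation:
Step 1: on WHITE (3,6): turn R to W, flip to black, move to (3,5). |black|=5 — new cell
Step 2: on WHITE (3,5): turn R to N, flip to black, move to (2,5). |black|=6 — new cell
Step 3: on WHITE (2,5): turn R to E, flip to black, move to (2,6). |black|=7 — new cell
Step 4: on BLACK (2,6): turn L to N, flip to white, move to (1,6). |black|=6 — new cell
Step 5: on WHITE (1,6): turn R to E, flip to black, move to (1,7). |black|=7 — new cell
Step 6: on WHITE (1,7): turn R to S, flip to black, move to (2,7). |black|=8 — new cell
Step 7: on WHITE (2,7): turn R to W, flip to black, move to (2,6). |black|=9 — REVISIT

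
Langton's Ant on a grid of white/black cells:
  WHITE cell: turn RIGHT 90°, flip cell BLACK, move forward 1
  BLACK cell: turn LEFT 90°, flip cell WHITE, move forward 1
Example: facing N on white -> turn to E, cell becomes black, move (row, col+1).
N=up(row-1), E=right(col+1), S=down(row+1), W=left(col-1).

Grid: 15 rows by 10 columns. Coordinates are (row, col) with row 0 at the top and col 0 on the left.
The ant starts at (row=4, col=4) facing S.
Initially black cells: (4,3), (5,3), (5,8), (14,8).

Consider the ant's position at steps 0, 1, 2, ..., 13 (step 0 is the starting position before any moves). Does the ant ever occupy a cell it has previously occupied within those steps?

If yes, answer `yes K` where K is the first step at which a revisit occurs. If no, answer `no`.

Answer: yes 6

Derivation:
Step 1: on WHITE (4,4): turn R to W, flip to black, move to (4,3). |black|=5 — new cell
Step 2: on BLACK (4,3): turn L to S, flip to white, move to (5,3). |black|=4 — new cell
Step 3: on BLACK (5,3): turn L to E, flip to white, move to (5,4). |black|=3 — new cell
Step 4: on WHITE (5,4): turn R to S, flip to black, move to (6,4). |black|=4 — new cell
Step 5: on WHITE (6,4): turn R to W, flip to black, move to (6,3). |black|=5 — new cell
Step 6: on WHITE (6,3): turn R to N, flip to black, move to (5,3). |black|=6 — REVISIT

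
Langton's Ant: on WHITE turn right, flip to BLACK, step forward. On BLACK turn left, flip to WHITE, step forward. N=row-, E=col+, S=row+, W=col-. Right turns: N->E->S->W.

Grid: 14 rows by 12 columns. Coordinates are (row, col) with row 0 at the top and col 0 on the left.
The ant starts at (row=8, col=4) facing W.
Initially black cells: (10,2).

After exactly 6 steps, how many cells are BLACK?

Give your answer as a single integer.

Step 1: on WHITE (8,4): turn R to N, flip to black, move to (7,4). |black|=2
Step 2: on WHITE (7,4): turn R to E, flip to black, move to (7,5). |black|=3
Step 3: on WHITE (7,5): turn R to S, flip to black, move to (8,5). |black|=4
Step 4: on WHITE (8,5): turn R to W, flip to black, move to (8,4). |black|=5
Step 5: on BLACK (8,4): turn L to S, flip to white, move to (9,4). |black|=4
Step 6: on WHITE (9,4): turn R to W, flip to black, move to (9,3). |black|=5

Answer: 5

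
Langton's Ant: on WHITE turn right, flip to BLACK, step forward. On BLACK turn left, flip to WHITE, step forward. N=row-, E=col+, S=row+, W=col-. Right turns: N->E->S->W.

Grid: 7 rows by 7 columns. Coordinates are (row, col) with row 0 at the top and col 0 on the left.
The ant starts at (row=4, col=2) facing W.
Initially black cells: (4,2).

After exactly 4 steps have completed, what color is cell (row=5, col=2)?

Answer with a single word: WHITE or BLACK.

Answer: BLACK

Derivation:
Step 1: on BLACK (4,2): turn L to S, flip to white, move to (5,2). |black|=0
Step 2: on WHITE (5,2): turn R to W, flip to black, move to (5,1). |black|=1
Step 3: on WHITE (5,1): turn R to N, flip to black, move to (4,1). |black|=2
Step 4: on WHITE (4,1): turn R to E, flip to black, move to (4,2). |black|=3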